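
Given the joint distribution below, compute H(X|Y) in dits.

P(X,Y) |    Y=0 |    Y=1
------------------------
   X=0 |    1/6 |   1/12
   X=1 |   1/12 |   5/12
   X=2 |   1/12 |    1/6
0.4112 dits

Using the chain rule: H(X|Y) = H(X,Y) - H(Y)

First, compute H(X,Y) = 0.6876 dits

Marginal P(Y) = (1/3, 2/3)
H(Y) = 0.2764 dits

H(X|Y) = H(X,Y) - H(Y) = 0.6876 - 0.2764 = 0.4112 dits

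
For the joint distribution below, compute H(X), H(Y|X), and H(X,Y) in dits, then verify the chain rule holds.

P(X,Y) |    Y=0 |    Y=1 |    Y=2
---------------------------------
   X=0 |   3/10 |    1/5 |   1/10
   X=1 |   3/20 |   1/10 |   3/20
H(X,Y) = 0.7438, H(X) = 0.2923, H(Y|X) = 0.4515 (all in dits)

Chain rule: H(X,Y) = H(X) + H(Y|X)

Left side — joint entropy directly:
H(X,Y) = -Σ p(x,y) log p(x,y) = 0.7438 dits

Right side — compute H(Y|X) from the conditional distributions:
P(X) = (3/5, 2/5), so H(X) = 0.2923 dits
H(Y|X) = Σ_x P(X=x) · H(Y|X=x):
  P(Y|X=0) = (1/2, 1/3, 1/6), H(Y|X=0) = 0.4392, weight P(X=0) = 3/5
  P(Y|X=1) = (3/8, 1/4, 3/8), H(Y|X=1) = 0.4700, weight P(X=1) = 2/5
H(Y|X) = 0.4515 dits

H(X) + H(Y|X) = 0.2923 + 0.4515 = 0.7438 dits

Both sides equal 0.7438 dits. ✓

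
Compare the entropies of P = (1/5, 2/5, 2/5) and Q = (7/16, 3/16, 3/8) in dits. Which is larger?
P

Computing entropies in dits:
H(P) = 0.4581
H(Q) = 0.4531

Distribution P has higher entropy.

Intuition: The distribution closer to uniform (more spread out) has higher entropy.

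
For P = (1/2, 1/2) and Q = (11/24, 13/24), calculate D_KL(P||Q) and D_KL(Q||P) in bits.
D_KL(P||Q) = 0.0050, D_KL(Q||P) = 0.0050

KL divergence is not symmetric: D_KL(P||Q) ≠ D_KL(Q||P) in general.

D_KL(P||Q) = 0.0050 bits
D_KL(Q||P) = 0.0050 bits

In this case they happen to be equal (to 4 decimal places).

This asymmetry is why KL divergence is not a true distance metric.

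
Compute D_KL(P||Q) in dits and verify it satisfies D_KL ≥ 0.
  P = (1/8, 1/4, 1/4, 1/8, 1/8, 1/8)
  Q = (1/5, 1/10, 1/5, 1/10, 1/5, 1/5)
0.0593 dits

KL divergence satisfies the Gibbs inequality: D_KL(P||Q) ≥ 0 for all distributions P, Q.

D_KL(P||Q) = Σ p(x) log(p(x)/q(x))
Term by term:
  x=0: 1/8 × log_10[(1/8)/(1/5)] = -0.0255
  x=1: 1/4 × log_10[(1/4)/(1/10)] = 0.0995
  x=2: 1/4 × log_10[(1/4)/(1/5)] = 0.0242
  x=3: 1/8 × log_10[(1/8)/(1/10)] = 0.0121
  x=4: 1/8 × log_10[(1/8)/(1/5)] = -0.0255
  x=5: 1/8 × log_10[(1/8)/(1/5)] = -0.0255
D_KL(P||Q) = 0.0593 dits

D_KL(P||Q) = 0.0593 ≥ 0 ✓

This non-negativity is a fundamental property: relative entropy cannot be negative because it measures how different Q is from P.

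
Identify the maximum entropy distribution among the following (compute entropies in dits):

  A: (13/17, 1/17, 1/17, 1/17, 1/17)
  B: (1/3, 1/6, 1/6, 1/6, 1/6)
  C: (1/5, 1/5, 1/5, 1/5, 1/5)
C

For a discrete distribution over n outcomes, entropy is maximized by the uniform distribution.

Computing entropies:
H(A) = 0.3786 dits
H(B) = 0.6778 dits
H(C) = 0.6990 dits

The uniform distribution (where all probabilities equal 1/5) achieves the maximum entropy of log_10(5) = 0.6990 dits.

Distribution C has the highest entropy.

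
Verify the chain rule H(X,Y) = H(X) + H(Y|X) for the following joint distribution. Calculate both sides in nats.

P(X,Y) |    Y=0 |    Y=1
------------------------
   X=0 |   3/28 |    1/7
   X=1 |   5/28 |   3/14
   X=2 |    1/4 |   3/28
H(X,Y) = 1.7409, H(X) = 1.0813, H(Y|X) = 0.6596 (all in nats)

Chain rule: H(X,Y) = H(X) + H(Y|X)

Left side — joint entropy directly:
H(X,Y) = -Σ p(x,y) log p(x,y) = 1.7409 nats

Right side — compute H(Y|X) from the conditional distributions:
P(X) = (1/4, 11/28, 5/14), so H(X) = 1.0813 nats
H(Y|X) = Σ_x P(X=x) · H(Y|X=x):
  P(Y|X=0) = (3/7, 4/7), H(Y|X=0) = 0.6829, weight P(X=0) = 1/4
  P(Y|X=1) = (5/11, 6/11), H(Y|X=1) = 0.6890, weight P(X=1) = 11/28
  P(Y|X=2) = (7/10, 3/10), H(Y|X=2) = 0.6109, weight P(X=2) = 5/14
H(Y|X) = 0.6596 nats

H(X) + H(Y|X) = 1.0813 + 0.6596 = 1.7409 nats

Both sides equal 1.7409 nats. ✓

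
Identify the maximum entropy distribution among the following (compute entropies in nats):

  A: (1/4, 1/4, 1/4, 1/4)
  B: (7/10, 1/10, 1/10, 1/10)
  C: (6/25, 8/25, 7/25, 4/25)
A

For a discrete distribution over n outcomes, entropy is maximized by the uniform distribution.

Computing entropies:
H(A) = 1.3863 nats
H(B) = 0.9404 nats
H(C) = 1.3568 nats

The uniform distribution (where all probabilities equal 1/4) achieves the maximum entropy of log_e(4) = 1.3863 nats.

Distribution A has the highest entropy.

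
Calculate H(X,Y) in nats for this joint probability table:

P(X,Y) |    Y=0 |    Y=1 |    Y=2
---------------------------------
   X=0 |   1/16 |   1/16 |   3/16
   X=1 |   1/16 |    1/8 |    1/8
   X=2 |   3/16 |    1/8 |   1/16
2.1007 nats

Joint entropy is H(X,Y) = -Σ_{x,y} p(x,y) log p(x,y).

Summing over all non-zero entries:
H(X,Y) = -[1/16·log_e(1/16) + 1/16·log_e(1/16) + 3/16·log_e(3/16) + 1/16·log_e(1/16) + 1/8·log_e(1/8) + 1/8·log_e(1/8) + 3/16·log_e(3/16) + 1/8·log_e(1/8) + 1/16·log_e(1/16)]
H(X,Y) = 2.1007 nats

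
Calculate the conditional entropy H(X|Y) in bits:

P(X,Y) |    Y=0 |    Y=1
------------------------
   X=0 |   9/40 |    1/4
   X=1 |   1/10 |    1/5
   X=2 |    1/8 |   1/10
1.4952 bits

Using the chain rule: H(X|Y) = H(X,Y) - H(Y)

First, compute H(X,Y) = 2.4880 bits

Marginal P(Y) = (9/20, 11/20)
H(Y) = 0.9928 bits

H(X|Y) = H(X,Y) - H(Y) = 2.4880 - 0.9928 = 1.4952 bits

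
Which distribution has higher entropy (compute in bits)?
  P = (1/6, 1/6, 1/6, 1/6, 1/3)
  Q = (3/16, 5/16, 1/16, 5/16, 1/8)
P

Computing entropies in bits:
H(P) = 2.2516
H(Q) = 2.1266

Distribution P has higher entropy.

Intuition: The distribution closer to uniform (more spread out) has higher entropy.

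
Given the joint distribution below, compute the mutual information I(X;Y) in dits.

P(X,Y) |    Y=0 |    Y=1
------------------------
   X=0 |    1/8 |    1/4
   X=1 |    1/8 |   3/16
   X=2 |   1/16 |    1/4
0.0068 dits

Mutual information: I(X;Y) = H(X) + H(Y) - H(X,Y)

Marginals:
P(X) = (3/8, 5/16, 5/16), H(X) = 0.4755 dits
P(Y) = (5/16, 11/16), H(Y) = 0.2697 dits

Joint entropy: H(X,Y) = 0.7384 dits

I(X;Y) = 0.4755 + 0.2697 - 0.7384 = 0.0068 dits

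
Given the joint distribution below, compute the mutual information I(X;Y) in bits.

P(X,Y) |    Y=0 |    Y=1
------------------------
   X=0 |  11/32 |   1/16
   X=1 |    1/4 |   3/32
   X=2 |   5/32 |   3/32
0.0305 bits

Mutual information: I(X;Y) = H(X) + H(Y) - H(X,Y)

Marginals:
P(X) = (13/32, 11/32, 1/4), H(X) = 1.5575 bits
P(Y) = (3/4, 1/4), H(Y) = 0.8113 bits

Joint entropy: H(X,Y) = 2.3383 bits

I(X;Y) = 1.5575 + 0.8113 - 2.3383 = 0.0305 bits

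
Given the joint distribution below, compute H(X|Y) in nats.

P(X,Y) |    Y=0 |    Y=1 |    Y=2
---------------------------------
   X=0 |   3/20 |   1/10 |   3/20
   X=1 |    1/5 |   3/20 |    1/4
0.6719 nats

Using the chain rule: H(X|Y) = H(X,Y) - H(Y)

First, compute H(X,Y) = 1.7524 nats

Marginal P(Y) = (7/20, 1/4, 2/5)
H(Y) = 1.0805 nats

H(X|Y) = H(X,Y) - H(Y) = 1.7524 - 1.0805 = 0.6719 nats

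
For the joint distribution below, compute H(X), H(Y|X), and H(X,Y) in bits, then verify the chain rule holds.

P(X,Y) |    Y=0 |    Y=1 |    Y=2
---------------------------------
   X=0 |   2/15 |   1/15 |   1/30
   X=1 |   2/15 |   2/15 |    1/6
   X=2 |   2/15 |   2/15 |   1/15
H(X,Y) = 3.0532, H(X) = 1.5410, H(Y|X) = 1.5122 (all in bits)

Chain rule: H(X,Y) = H(X) + H(Y|X)

Left side — joint entropy directly:
H(X,Y) = -Σ p(x,y) log p(x,y) = 3.0532 bits

Right side — compute H(Y|X) from the conditional distributions:
P(X) = (7/30, 13/30, 1/3), so H(X) = 1.5410 bits
H(Y|X) = Σ_x P(X=x) · H(Y|X=x):
  P(Y|X=0) = (4/7, 2/7, 1/7), H(Y|X=0) = 1.3788, weight P(X=0) = 7/30
  P(Y|X=1) = (4/13, 4/13, 5/13), H(Y|X=1) = 1.5766, weight P(X=1) = 13/30
  P(Y|X=2) = (2/5, 2/5, 1/5), H(Y|X=2) = 1.5219, weight P(X=2) = 1/3
H(Y|X) = 1.5122 bits

H(X) + H(Y|X) = 1.5410 + 1.5122 = 3.0532 bits

Both sides equal 3.0532 bits. ✓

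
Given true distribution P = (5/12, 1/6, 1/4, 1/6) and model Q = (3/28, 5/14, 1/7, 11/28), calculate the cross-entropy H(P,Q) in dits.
0.7576 dits

Cross-entropy: H(P,Q) = -Σ p(x) log q(x)

Alternatively: H(P,Q) = H(P) + D_KL(P||Q)
H(P) = 0.5683 dits
D_KL(P||Q) = 0.1893 dits

H(P,Q) = 0.5683 + 0.1893 = 0.7576 dits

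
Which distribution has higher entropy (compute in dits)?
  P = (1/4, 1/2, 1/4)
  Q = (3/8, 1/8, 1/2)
P

Computing entropies in dits:
H(P) = 0.4515
H(Q) = 0.4231

Distribution P has higher entropy.

Intuition: The distribution closer to uniform (more spread out) has higher entropy.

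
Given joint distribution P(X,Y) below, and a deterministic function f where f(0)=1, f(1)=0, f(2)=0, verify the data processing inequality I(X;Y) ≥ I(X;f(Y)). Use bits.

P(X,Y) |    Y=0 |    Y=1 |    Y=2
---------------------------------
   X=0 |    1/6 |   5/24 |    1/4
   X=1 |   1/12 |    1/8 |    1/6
I(X;Y) = 0.0022, I(X;f(Y)) = 0.0018, inequality holds: 0.0022 ≥ 0.0018

Data Processing Inequality: For any Markov chain X → Y → Z, we have I(X;Y) ≥ I(X;Z).

Here Z = f(Y) is a deterministic function of Y, forming X → Y → Z.

Original I(X;Y) = 0.0022 bits

After applying f:
P(X,Z) where Z=f(Y):
- P(X,Z=0) = P(X,Y=1) + P(X,Y=2)
- P(X,Z=1) = P(X,Y=0)

I(X;Z) = I(X;f(Y)) = 0.0018 bits

Verification: 0.0022 ≥ 0.0018 ✓

Information cannot be created by processing; the function f can only lose information about X.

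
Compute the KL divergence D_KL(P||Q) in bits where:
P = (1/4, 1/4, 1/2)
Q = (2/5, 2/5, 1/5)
0.3219 bits

KL divergence: D_KL(P||Q) = Σ p(x) log(p(x)/q(x))

Computing term by term:
  x=0: 1/4 × log_2[(1/4)/(2/5)] = 1/4 × -0.6781 = -0.1695
  x=1: 1/4 × log_2[(1/4)/(2/5)] = 1/4 × -0.6781 = -0.1695
  x=2: 1/2 × log_2[(1/2)/(1/5)] = 1/2 × 1.3219 = 0.6610

D_KL(P||Q) = 0.3219 bits

Note: KL divergence is always non-negative and equals 0 iff P = Q.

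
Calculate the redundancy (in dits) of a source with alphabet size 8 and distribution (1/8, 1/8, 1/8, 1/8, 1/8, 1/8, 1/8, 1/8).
0.0000 dits

Redundancy measures how far a source is from maximum entropy:
R = H_max - H(X)

Maximum entropy for 8 symbols: H_max = log_10(8) = 0.9031 dits
Actual entropy: H(X) = 0.9031 dits
Redundancy: R = 0.9031 - 0.9031 = 0.0000 dits

This redundancy represents potential for compression: the source could be compressed by 0.0000 dits per symbol.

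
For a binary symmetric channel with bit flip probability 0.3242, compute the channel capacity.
0.0911 bits

For a binary symmetric channel (BSC) with error probability p:
Capacity C = 1 - H(p) bits per symbol

where H(p) = -p log₂(p) - (1-p) log₂(1-p) is the binary entropy function.

H(0.3242) = 0.9089 bits
C = 1 - 0.9089 = 0.0911 bits per symbol

This means we can reliably transmit up to 0.0911 bits of information per channel use.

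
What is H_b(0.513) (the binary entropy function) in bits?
0.9995 bits

The binary entropy function is:
H(p) = -p log(p) - (1-p) log(1-p)

H(0.513) = -0.513 × log_2(0.513) - 0.487 × log_2(0.487)
H(0.513) = 0.9995 bits

Note: Binary entropy is maximized at p=0.5 (H=1 bit) and minimized at p=0 or p=1 (H=0).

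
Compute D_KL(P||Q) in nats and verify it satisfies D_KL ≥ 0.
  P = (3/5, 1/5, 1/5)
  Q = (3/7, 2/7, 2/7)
0.0592 nats

KL divergence satisfies the Gibbs inequality: D_KL(P||Q) ≥ 0 for all distributions P, Q.

D_KL(P||Q) = Σ p(x) log(p(x)/q(x))
Term by term:
  x=0: 3/5 × log_e[(3/5)/(3/7)] = 0.2019
  x=1: 1/5 × log_e[(1/5)/(2/7)] = -0.0713
  x=2: 1/5 × log_e[(1/5)/(2/7)] = -0.0713
D_KL(P||Q) = 0.0592 nats

D_KL(P||Q) = 0.0592 ≥ 0 ✓

This non-negativity is a fundamental property: relative entropy cannot be negative because it measures how different Q is from P.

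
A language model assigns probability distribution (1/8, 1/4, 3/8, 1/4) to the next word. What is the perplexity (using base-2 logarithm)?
3.7467

Perplexity is 2^H (or exp(H) for natural log).

First, H = -Σ p log p = 1.9056 bits
Perplexity = 2^1.9056 = 3.7467

Interpretation: The model's uncertainty is equivalent to choosing uniformly among 3.7 options.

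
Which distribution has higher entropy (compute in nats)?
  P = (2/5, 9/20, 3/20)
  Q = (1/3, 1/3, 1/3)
Q

Computing entropies in nats:
H(P) = 1.0104
H(Q) = 1.0986

Distribution Q has higher entropy.

Intuition: The distribution closer to uniform (more spread out) has higher entropy.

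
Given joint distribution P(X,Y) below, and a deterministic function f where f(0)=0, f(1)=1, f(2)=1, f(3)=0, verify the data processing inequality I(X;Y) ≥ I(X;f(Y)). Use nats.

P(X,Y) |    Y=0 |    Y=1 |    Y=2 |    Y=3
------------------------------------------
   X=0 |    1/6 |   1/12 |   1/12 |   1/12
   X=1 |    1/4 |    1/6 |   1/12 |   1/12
I(X;Y) = 0.0086, I(X;f(Y)) = 0.0004, inequality holds: 0.0086 ≥ 0.0004

Data Processing Inequality: For any Markov chain X → Y → Z, we have I(X;Y) ≥ I(X;Z).

Here Z = f(Y) is a deterministic function of Y, forming X → Y → Z.

Original I(X;Y) = 0.0086 nats

After applying f:
P(X,Z) where Z=f(Y):
- P(X,Z=0) = P(X,Y=0) + P(X,Y=3)
- P(X,Z=1) = P(X,Y=1) + P(X,Y=2)

I(X;Z) = I(X;f(Y)) = 0.0004 nats

Verification: 0.0086 ≥ 0.0004 ✓

Information cannot be created by processing; the function f can only lose information about X.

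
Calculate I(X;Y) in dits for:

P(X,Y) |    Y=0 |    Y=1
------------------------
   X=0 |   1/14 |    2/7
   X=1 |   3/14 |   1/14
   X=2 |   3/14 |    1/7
0.0493 dits

Mutual information: I(X;Y) = H(X) + H(Y) - H(X,Y)

Marginals:
P(X) = (5/14, 2/7, 5/14), H(X) = 0.4748 dits
P(Y) = (1/2, 1/2), H(Y) = 0.3010 dits

Joint entropy: H(X,Y) = 0.7266 dits

I(X;Y) = 0.4748 + 0.3010 - 0.7266 = 0.0493 dits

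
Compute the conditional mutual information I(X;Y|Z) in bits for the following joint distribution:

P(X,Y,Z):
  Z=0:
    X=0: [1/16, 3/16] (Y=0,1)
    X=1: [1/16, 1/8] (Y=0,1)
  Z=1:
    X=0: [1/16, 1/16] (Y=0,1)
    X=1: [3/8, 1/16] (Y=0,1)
0.0486 bits

Conditional mutual information: I(X;Y|Z) = H(X|Z) + H(Y|Z) - H(X,Y|Z)

H(Z) = 0.9887
H(X,Z) = 1.8496 → H(X|Z) = 0.8609
H(Y,Z) = 1.7962 → H(Y|Z) = 0.8075
H(X,Y,Z) = 2.6085 → H(X,Y|Z) = 1.6198

I(X;Y|Z) = 0.8609 + 0.8075 - 1.6198 = 0.0486 bits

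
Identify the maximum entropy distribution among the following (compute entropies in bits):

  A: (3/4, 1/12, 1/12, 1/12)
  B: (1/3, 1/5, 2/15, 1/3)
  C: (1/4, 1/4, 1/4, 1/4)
C

For a discrete distribution over n outcomes, entropy is maximized by the uniform distribution.

Computing entropies:
H(A) = 1.2075 bits
H(B) = 1.9086 bits
H(C) = 2.0000 bits

The uniform distribution (where all probabilities equal 1/4) achieves the maximum entropy of log_2(4) = 2.0000 bits.

Distribution C has the highest entropy.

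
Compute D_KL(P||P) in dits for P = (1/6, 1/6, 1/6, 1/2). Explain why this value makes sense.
0.0000 dits

KL divergence satisfies the Gibbs inequality: D_KL(P||Q) ≥ 0 for all distributions P, Q.

D_KL(P||Q) = Σ p(x) log(p(x)/q(x))
Each term is p(x) × log_10(p(x)/p(x)) = p(x) × log_10(1) = 0, so the sum is 0.
D_KL(P||Q) = 0.0000 dits

When P = Q, the KL divergence is exactly 0, as there is no 'divergence' between identical distributions.

This non-negativity is a fundamental property: relative entropy cannot be negative because it measures how different Q is from P.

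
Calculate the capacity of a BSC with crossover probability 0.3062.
0.1113 bits

For a binary symmetric channel (BSC) with error probability p:
Capacity C = 1 - H(p) bits per symbol

where H(p) = -p log₂(p) - (1-p) log₂(1-p) is the binary entropy function.

H(0.3062) = 0.8887 bits
C = 1 - 0.8887 = 0.1113 bits per symbol

This means we can reliably transmit up to 0.1113 bits of information per channel use.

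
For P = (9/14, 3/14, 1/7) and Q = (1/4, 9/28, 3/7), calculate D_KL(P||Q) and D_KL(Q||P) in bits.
D_KL(P||Q) = 0.5242, D_KL(Q||P) = 0.5267

KL divergence is not symmetric: D_KL(P||Q) ≠ D_KL(Q||P) in general.

D_KL(P||Q) = 0.5242 bits
D_KL(Q||P) = 0.5267 bits

No, they are not equal!

This asymmetry is why KL divergence is not a true distance metric.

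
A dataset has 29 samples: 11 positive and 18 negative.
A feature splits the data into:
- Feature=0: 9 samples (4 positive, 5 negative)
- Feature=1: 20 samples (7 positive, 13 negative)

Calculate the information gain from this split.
0.0058 bits

Information Gain = H(Y) - H(Y|Feature)

Before split:
P(positive) = 11/29 = 0.3793
H(Y) = 0.9576 bits

After split:
Feature=0: H = 0.9911 bits (weight = 9/29)
Feature=1: H = 0.9341 bits (weight = 20/29)
H(Y|Feature) = (9/29)×0.9911 + (20/29)×0.9341 = 0.9518 bits

Information Gain = 0.9576 - 0.9518 = 0.0058 bits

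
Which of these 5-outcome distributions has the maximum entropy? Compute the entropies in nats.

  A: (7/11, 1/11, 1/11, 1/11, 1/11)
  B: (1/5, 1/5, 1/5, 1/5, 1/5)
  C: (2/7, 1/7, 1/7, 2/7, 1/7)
B

For a discrete distribution over n outcomes, entropy is maximized by the uniform distribution.

Computing entropies:
H(A) = 1.1596 nats
H(B) = 1.6094 nats
H(C) = 1.5498 nats

The uniform distribution (where all probabilities equal 1/5) achieves the maximum entropy of log_e(5) = 1.6094 nats.

Distribution B has the highest entropy.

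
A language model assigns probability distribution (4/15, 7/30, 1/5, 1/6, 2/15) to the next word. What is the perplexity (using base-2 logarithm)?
4.8608

Perplexity is 2^H (or exp(H) for natural log).

First, H = -Σ p log p = 2.2812 bits
Perplexity = 2^2.2812 = 4.8608

Interpretation: The model's uncertainty is equivalent to choosing uniformly among 4.9 options.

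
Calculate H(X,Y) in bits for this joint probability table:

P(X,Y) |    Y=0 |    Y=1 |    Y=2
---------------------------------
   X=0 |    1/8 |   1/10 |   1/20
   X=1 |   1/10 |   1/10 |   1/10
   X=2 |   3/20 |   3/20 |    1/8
3.1160 bits

Joint entropy is H(X,Y) = -Σ_{x,y} p(x,y) log p(x,y).

Summing over all non-zero entries:
H(X,Y) = -[1/8·log_2(1/8) + 1/10·log_2(1/10) + 1/20·log_2(1/20) + 1/10·log_2(1/10) + 1/10·log_2(1/10) + 1/10·log_2(1/10) + 3/20·log_2(3/20) + 3/20·log_2(3/20) + 1/8·log_2(1/8)]
H(X,Y) = 3.1160 bits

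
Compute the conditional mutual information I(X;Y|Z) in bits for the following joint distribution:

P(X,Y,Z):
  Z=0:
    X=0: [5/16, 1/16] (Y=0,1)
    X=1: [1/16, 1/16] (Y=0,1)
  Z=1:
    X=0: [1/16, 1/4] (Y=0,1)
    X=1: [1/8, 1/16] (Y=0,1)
0.1163 bits

Conditional mutual information: I(X;Y|Z) = H(X|Z) + H(Y|Z) - H(X,Y|Z)

H(Z) = 1.0000
H(X,Z) = 1.8829 → H(X|Z) = 0.8829
H(Y,Z) = 1.8829 → H(Y|Z) = 0.8829
H(X,Y,Z) = 2.6494 → H(X,Y|Z) = 1.6494

I(X;Y|Z) = 0.8829 + 0.8829 - 1.6494 = 0.1163 bits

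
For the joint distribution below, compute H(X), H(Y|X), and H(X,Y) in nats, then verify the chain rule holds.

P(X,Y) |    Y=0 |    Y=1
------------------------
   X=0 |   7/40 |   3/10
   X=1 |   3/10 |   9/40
H(X,Y) = 1.3630, H(X) = 0.6919, H(Y|X) = 0.6711 (all in nats)

Chain rule: H(X,Y) = H(X) + H(Y|X)

Left side — joint entropy directly:
H(X,Y) = -Σ p(x,y) log p(x,y) = 1.3630 nats

Right side — compute H(Y|X) from the conditional distributions:
P(X) = (19/40, 21/40), so H(X) = 0.6919 nats
H(Y|X) = Σ_x P(X=x) · H(Y|X=x):
  P(Y|X=0) = (7/19, 12/19), H(Y|X=0) = 0.6581, weight P(X=0) = 19/40
  P(Y|X=1) = (4/7, 3/7), H(Y|X=1) = 0.6829, weight P(X=1) = 21/40
H(Y|X) = 0.6711 nats

H(X) + H(Y|X) = 0.6919 + 0.6711 = 1.3630 nats

Both sides equal 1.3630 nats. ✓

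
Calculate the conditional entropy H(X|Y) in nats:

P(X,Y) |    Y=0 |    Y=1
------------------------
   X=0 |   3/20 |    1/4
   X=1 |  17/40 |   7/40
0.6180 nats

Using the chain rule: H(X|Y) = H(X,Y) - H(Y)

First, compute H(X,Y) = 1.2998 nats

Marginal P(Y) = (23/40, 17/40)
H(Y) = 0.6819 nats

H(X|Y) = H(X,Y) - H(Y) = 1.2998 - 0.6819 = 0.6180 nats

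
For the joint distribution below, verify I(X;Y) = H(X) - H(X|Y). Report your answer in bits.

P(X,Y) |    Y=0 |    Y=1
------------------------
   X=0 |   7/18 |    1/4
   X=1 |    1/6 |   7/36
I(X;Y) = 0.0146 bits

Mutual information has multiple equivalent forms:
- I(X;Y) = H(X) - H(X|Y)
- I(X;Y) = H(Y) - H(Y|X)
- I(X;Y) = H(X) + H(Y) - H(X,Y)

Computing all quantities:
H(X) = 0.9436, H(Y) = 0.9911, H(X,Y) = 1.9201
H(X|Y) = 0.9290, H(Y|X) = 0.9765

Verification:
H(X) - H(X|Y) = 0.9436 - 0.9290 = 0.0146
H(Y) - H(Y|X) = 0.9911 - 0.9765 = 0.0146
H(X) + H(Y) - H(X,Y) = 0.9436 + 0.9911 - 1.9201 = 0.0146

All forms give I(X;Y) = 0.0146 bits. ✓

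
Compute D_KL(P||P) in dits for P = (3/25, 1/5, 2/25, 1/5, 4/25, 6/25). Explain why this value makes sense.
0.0000 dits

KL divergence satisfies the Gibbs inequality: D_KL(P||Q) ≥ 0 for all distributions P, Q.

D_KL(P||Q) = Σ p(x) log(p(x)/q(x))
Each term is p(x) × log_10(p(x)/p(x)) = p(x) × log_10(1) = 0, so the sum is 0.
D_KL(P||Q) = 0.0000 dits

When P = Q, the KL divergence is exactly 0, as there is no 'divergence' between identical distributions.

This non-negativity is a fundamental property: relative entropy cannot be negative because it measures how different Q is from P.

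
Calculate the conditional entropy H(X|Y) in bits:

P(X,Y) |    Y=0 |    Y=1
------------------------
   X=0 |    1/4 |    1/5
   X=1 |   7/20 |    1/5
0.9879 bits

Using the chain rule: H(X|Y) = H(X,Y) - H(Y)

First, compute H(X,Y) = 1.9589 bits

Marginal P(Y) = (3/5, 2/5)
H(Y) = 0.9710 bits

H(X|Y) = H(X,Y) - H(Y) = 1.9589 - 0.9710 = 0.9879 bits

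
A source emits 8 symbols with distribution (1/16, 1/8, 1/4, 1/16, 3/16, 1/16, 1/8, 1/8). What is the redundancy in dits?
0.0518 dits

Redundancy measures how far a source is from maximum entropy:
R = H_max - H(X)

Maximum entropy for 8 symbols: H_max = log_10(8) = 0.9031 dits
Actual entropy: H(X) = 0.8513 dits
Redundancy: R = 0.9031 - 0.8513 = 0.0518 dits

This redundancy represents potential for compression: the source could be compressed by 0.0518 dits per symbol.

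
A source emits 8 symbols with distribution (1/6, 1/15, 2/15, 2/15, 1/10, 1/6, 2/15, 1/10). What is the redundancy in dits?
0.0153 dits

Redundancy measures how far a source is from maximum entropy:
R = H_max - H(X)

Maximum entropy for 8 symbols: H_max = log_10(8) = 0.9031 dits
Actual entropy: H(X) = 0.8878 dits
Redundancy: R = 0.9031 - 0.8878 = 0.0153 dits

This redundancy represents potential for compression: the source could be compressed by 0.0153 dits per symbol.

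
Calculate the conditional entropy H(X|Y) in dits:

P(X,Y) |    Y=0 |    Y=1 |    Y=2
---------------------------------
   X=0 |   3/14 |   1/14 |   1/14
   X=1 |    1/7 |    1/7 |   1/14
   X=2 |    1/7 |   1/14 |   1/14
0.4656 dits

Using the chain rule: H(X|Y) = H(X,Y) - H(Y)

First, compute H(X,Y) = 0.9149 dits

Marginal P(Y) = (1/2, 2/7, 3/14)
H(Y) = 0.4493 dits

H(X|Y) = H(X,Y) - H(Y) = 0.9149 - 0.4493 = 0.4656 dits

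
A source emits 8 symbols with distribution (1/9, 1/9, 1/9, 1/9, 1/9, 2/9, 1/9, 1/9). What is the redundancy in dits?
0.0157 dits

Redundancy measures how far a source is from maximum entropy:
R = H_max - H(X)

Maximum entropy for 8 symbols: H_max = log_10(8) = 0.9031 dits
Actual entropy: H(X) = 0.8873 dits
Redundancy: R = 0.9031 - 0.8873 = 0.0157 dits

This redundancy represents potential for compression: the source could be compressed by 0.0157 dits per symbol.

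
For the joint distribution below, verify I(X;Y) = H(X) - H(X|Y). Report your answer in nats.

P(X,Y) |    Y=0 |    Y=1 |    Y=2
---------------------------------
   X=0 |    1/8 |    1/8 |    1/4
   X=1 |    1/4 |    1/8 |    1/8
I(X;Y) = 0.0425 nats

Mutual information has multiple equivalent forms:
- I(X;Y) = H(X) - H(X|Y)
- I(X;Y) = H(Y) - H(Y|X)
- I(X;Y) = H(X) + H(Y) - H(X,Y)

Computing all quantities:
H(X) = 0.6931, H(Y) = 1.0822, H(X,Y) = 1.7329
H(X|Y) = 0.6507, H(Y|X) = 1.0397

Verification:
H(X) - H(X|Y) = 0.6931 - 0.6507 = 0.0425
H(Y) - H(Y|X) = 1.0822 - 1.0397 = 0.0425
H(X) + H(Y) - H(X,Y) = 0.6931 + 1.0822 - 1.7329 = 0.0425

All forms give I(X;Y) = 0.0425 nats. ✓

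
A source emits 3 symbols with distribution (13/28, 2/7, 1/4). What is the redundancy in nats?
0.0379 nats

Redundancy measures how far a source is from maximum entropy:
R = H_max - H(X)

Maximum entropy for 3 symbols: H_max = log_e(3) = 1.0986 nats
Actual entropy: H(X) = 1.0607 nats
Redundancy: R = 1.0986 - 1.0607 = 0.0379 nats

This redundancy represents potential for compression: the source could be compressed by 0.0379 nats per symbol.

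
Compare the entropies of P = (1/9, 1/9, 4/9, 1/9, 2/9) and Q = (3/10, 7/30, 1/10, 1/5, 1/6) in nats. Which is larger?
Q

Computing entropies in nats:
H(P) = 1.4271
H(Q) = 1.5515

Distribution Q has higher entropy.

Intuition: The distribution closer to uniform (more spread out) has higher entropy.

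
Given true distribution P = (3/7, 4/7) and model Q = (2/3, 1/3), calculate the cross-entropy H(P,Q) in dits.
0.3481 dits

Cross-entropy: H(P,Q) = -Σ p(x) log q(x)

Alternatively: H(P,Q) = H(P) + D_KL(P||Q)
H(P) = 0.2966 dits
D_KL(P||Q) = 0.0515 dits

H(P,Q) = 0.2966 + 0.0515 = 0.3481 dits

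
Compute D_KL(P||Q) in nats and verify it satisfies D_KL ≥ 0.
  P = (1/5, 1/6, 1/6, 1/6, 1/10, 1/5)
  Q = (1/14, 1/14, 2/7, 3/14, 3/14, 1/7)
0.2065 nats

KL divergence satisfies the Gibbs inequality: D_KL(P||Q) ≥ 0 for all distributions P, Q.

D_KL(P||Q) = Σ p(x) log(p(x)/q(x))
Term by term:
  x=0: 1/5 × log_e[(1/5)/(1/14)] = 0.2059
  x=1: 1/6 × log_e[(1/6)/(1/14)] = 0.1412
  x=2: 1/6 × log_e[(1/6)/(2/7)] = -0.0898
  x=3: 1/6 × log_e[(1/6)/(3/14)] = -0.0419
  x=4: 1/10 × log_e[(1/10)/(3/14)] = -0.0762
  x=5: 1/5 × log_e[(1/5)/(1/7)] = 0.0673
D_KL(P||Q) = 0.2065 nats

D_KL(P||Q) = 0.2065 ≥ 0 ✓

This non-negativity is a fundamental property: relative entropy cannot be negative because it measures how different Q is from P.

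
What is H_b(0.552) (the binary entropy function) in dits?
0.2987 dits

The binary entropy function is:
H(p) = -p log(p) - (1-p) log(1-p)

H(0.552) = -0.552 × log_10(0.552) - 0.448 × log_10(0.448)
H(0.552) = 0.2987 dits

Note: Binary entropy is maximized at p=0.5 (H=1 bit) and minimized at p=0 or p=1 (H=0).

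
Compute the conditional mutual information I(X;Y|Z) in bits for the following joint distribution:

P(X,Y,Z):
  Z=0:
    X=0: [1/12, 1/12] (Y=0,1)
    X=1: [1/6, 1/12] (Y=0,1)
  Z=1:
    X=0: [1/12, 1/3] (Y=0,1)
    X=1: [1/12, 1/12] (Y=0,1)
0.0443 bits

Conditional mutual information: I(X;Y|Z) = H(X|Z) + H(Y|Z) - H(X,Y|Z)

H(Z) = 0.9799
H(X,Z) = 1.8879 → H(X|Z) = 0.9080
H(Y,Z) = 1.8879 → H(Y|Z) = 0.9080
H(X,Y,Z) = 2.7516 → H(X,Y|Z) = 1.7718

I(X;Y|Z) = 0.9080 + 0.9080 - 1.7718 = 0.0443 bits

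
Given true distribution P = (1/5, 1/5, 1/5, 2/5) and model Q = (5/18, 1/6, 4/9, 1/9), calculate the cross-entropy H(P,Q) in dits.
0.7190 dits

Cross-entropy: H(P,Q) = -Σ p(x) log q(x)

Alternatively: H(P,Q) = H(P) + D_KL(P||Q)
H(P) = 0.5786 dits
D_KL(P||Q) = 0.1405 dits

H(P,Q) = 0.5786 + 0.1405 = 0.7190 dits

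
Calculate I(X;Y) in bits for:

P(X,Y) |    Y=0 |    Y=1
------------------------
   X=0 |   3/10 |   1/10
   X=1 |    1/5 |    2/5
0.1245 bits

Mutual information: I(X;Y) = H(X) + H(Y) - H(X,Y)

Marginals:
P(X) = (2/5, 3/5), H(X) = 0.9710 bits
P(Y) = (1/2, 1/2), H(Y) = 1.0000 bits

Joint entropy: H(X,Y) = 1.8464 bits

I(X;Y) = 0.9710 + 1.0000 - 1.8464 = 0.1245 bits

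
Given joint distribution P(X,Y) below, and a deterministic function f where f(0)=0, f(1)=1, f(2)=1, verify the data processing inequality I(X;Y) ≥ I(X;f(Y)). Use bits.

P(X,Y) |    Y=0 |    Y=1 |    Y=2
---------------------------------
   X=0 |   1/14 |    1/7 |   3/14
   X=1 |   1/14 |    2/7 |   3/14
I(X;Y) = 0.0202, I(X;f(Y)) = 0.0025, inequality holds: 0.0202 ≥ 0.0025

Data Processing Inequality: For any Markov chain X → Y → Z, we have I(X;Y) ≥ I(X;Z).

Here Z = f(Y) is a deterministic function of Y, forming X → Y → Z.

Original I(X;Y) = 0.0202 bits

After applying f:
P(X,Z) where Z=f(Y):
- P(X,Z=0) = P(X,Y=0)
- P(X,Z=1) = P(X,Y=1) + P(X,Y=2)

I(X;Z) = I(X;f(Y)) = 0.0025 bits

Verification: 0.0202 ≥ 0.0025 ✓

Information cannot be created by processing; the function f can only lose information about X.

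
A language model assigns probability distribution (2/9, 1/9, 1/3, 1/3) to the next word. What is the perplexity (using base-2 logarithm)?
3.7091

Perplexity is 2^H (or exp(H) for natural log).

First, H = -Σ p log p = 1.8911 bits
Perplexity = 2^1.8911 = 3.7091

Interpretation: The model's uncertainty is equivalent to choosing uniformly among 3.7 options.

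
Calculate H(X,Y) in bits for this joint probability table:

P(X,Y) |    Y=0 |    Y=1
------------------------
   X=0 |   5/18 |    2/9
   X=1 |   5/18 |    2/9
1.9911 bits

Joint entropy is H(X,Y) = -Σ_{x,y} p(x,y) log p(x,y).

Summing over all non-zero entries:
H(X,Y) = -[5/18·log_2(5/18) + 2/9·log_2(2/9) + 5/18·log_2(5/18) + 2/9·log_2(2/9)]
H(X,Y) = 1.9911 bits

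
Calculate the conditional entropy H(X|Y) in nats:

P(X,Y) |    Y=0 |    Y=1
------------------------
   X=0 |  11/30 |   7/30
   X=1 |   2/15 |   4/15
0.6354 nats

Using the chain rule: H(X|Y) = H(X,Y) - H(Y)

First, compute H(X,Y) = 1.3286 nats

Marginal P(Y) = (1/2, 1/2)
H(Y) = 0.6931 nats

H(X|Y) = H(X,Y) - H(Y) = 1.3286 - 0.6931 = 0.6354 nats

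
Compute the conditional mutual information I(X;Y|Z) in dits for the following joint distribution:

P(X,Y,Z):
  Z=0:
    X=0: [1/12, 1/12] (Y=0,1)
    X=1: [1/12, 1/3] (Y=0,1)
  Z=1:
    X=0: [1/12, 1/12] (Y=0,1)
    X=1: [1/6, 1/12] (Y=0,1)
0.0133 dits

Conditional mutual information: I(X;Y|Z) = H(X|Z) + H(Y|Z) - H(X,Y|Z)

H(Z) = 0.2950
H(X,Z) = 0.5683 → H(X|Z) = 0.2734
H(Y,Z) = 0.5683 → H(Y|Z) = 0.2734
H(X,Y,Z) = 0.8283 → H(X,Y|Z) = 0.5334

I(X;Y|Z) = 0.2734 + 0.2734 - 0.5334 = 0.0133 dits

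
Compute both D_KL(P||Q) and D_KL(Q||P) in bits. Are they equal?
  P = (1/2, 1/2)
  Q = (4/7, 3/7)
D_KL(P||Q) = 0.0149, D_KL(Q||P) = 0.0148

KL divergence is not symmetric: D_KL(P||Q) ≠ D_KL(Q||P) in general.

D_KL(P||Q) = 0.0149 bits
D_KL(Q||P) = 0.0148 bits

No, they are not equal!

This asymmetry is why KL divergence is not a true distance metric.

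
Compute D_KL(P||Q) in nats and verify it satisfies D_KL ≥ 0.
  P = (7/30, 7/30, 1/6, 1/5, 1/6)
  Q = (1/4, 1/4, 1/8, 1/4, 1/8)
0.0191 nats

KL divergence satisfies the Gibbs inequality: D_KL(P||Q) ≥ 0 for all distributions P, Q.

D_KL(P||Q) = Σ p(x) log(p(x)/q(x))
Term by term:
  x=0: 7/30 × log_e[(7/30)/(1/4)] = -0.0161
  x=1: 7/30 × log_e[(7/30)/(1/4)] = -0.0161
  x=2: 1/6 × log_e[(1/6)/(1/8)] = 0.0479
  x=3: 1/5 × log_e[(1/5)/(1/4)] = -0.0446
  x=4: 1/6 × log_e[(1/6)/(1/8)] = 0.0479
D_KL(P||Q) = 0.0191 nats

D_KL(P||Q) = 0.0191 ≥ 0 ✓

This non-negativity is a fundamental property: relative entropy cannot be negative because it measures how different Q is from P.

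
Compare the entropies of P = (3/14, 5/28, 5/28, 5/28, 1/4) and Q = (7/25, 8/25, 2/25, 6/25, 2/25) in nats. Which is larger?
P

Computing entropies in nats:
H(P) = 1.5996
H(Q) = 1.4677

Distribution P has higher entropy.

Intuition: The distribution closer to uniform (more spread out) has higher entropy.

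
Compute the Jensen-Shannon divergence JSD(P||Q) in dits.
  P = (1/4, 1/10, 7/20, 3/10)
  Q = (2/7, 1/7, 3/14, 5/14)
0.0052 dits

Jensen-Shannon divergence is:
JSD(P||Q) = 0.5 × D_KL(P||M) + 0.5 × D_KL(Q||M)
where M = 0.5 × (P + Q) is the mixture distribution.

M = 0.5 × (1/4, 1/10, 7/20, 3/10) + 0.5 × (2/7, 1/7, 3/14, 5/14) = (0.267857, 0.121429, 0.282143, 0.328571)

D_KL(P||M) = 0.0050 dits
D_KL(Q||M) = 0.0054 dits

JSD(P||Q) = 0.5 × 0.0050 + 0.5 × 0.0054 = 0.0052 dits

Unlike KL divergence, JSD is symmetric and bounded: 0 ≤ JSD ≤ log(2).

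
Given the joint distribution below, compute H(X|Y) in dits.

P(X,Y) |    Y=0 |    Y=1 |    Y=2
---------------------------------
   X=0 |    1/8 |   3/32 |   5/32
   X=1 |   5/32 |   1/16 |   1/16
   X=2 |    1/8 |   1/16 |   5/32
0.4628 dits

Using the chain rule: H(X|Y) = H(X,Y) - H(Y)

First, compute H(X,Y) = 0.9258 dits

Marginal P(Y) = (13/32, 7/32, 3/8)
H(Y) = 0.4631 dits

H(X|Y) = H(X,Y) - H(Y) = 0.9258 - 0.4631 = 0.4628 dits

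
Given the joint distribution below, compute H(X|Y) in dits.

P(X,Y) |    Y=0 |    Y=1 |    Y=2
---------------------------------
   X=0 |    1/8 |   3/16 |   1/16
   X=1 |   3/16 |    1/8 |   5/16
0.2561 dits

Using the chain rule: H(X|Y) = H(X,Y) - H(Y)

First, compute H(X,Y) = 0.7315 dits

Marginal P(Y) = (5/16, 5/16, 3/8)
H(Y) = 0.4755 dits

H(X|Y) = H(X,Y) - H(Y) = 0.7315 - 0.4755 = 0.2561 dits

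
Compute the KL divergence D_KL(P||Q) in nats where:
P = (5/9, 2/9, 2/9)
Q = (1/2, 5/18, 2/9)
0.0089 nats

KL divergence: D_KL(P||Q) = Σ p(x) log(p(x)/q(x))

Computing term by term:
  x=0: 5/9 × log_e[(5/9)/(1/2)] = 5/9 × 0.1054 = 0.0585
  x=1: 2/9 × log_e[(2/9)/(5/18)] = 2/9 × -0.2231 = -0.0496
  x=2: 2/9 × log_e[(2/9)/(2/9)] = 2/9 × 0.0000 = 0.0000

D_KL(P||Q) = 0.0089 nats

Note: KL divergence is always non-negative and equals 0 iff P = Q.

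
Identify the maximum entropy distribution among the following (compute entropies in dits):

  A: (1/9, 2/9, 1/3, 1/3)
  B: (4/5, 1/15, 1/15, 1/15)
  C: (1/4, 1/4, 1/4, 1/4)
C

For a discrete distribution over n outcomes, entropy is maximized by the uniform distribution.

Computing entropies:
H(A) = 0.5693 dits
H(B) = 0.3127 dits
H(C) = 0.6021 dits

The uniform distribution (where all probabilities equal 1/4) achieves the maximum entropy of log_10(4) = 0.6021 dits.

Distribution C has the highest entropy.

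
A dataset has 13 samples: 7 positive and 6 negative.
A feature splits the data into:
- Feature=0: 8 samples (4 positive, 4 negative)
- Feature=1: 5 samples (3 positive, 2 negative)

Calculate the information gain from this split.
0.0069 bits

Information Gain = H(Y) - H(Y|Feature)

Before split:
P(positive) = 7/13 = 0.5385
H(Y) = 0.9957 bits

After split:
Feature=0: H = 1.0000 bits (weight = 8/13)
Feature=1: H = 0.9710 bits (weight = 5/13)
H(Y|Feature) = (8/13)×1.0000 + (5/13)×0.9710 = 0.9888 bits

Information Gain = 0.9957 - 0.9888 = 0.0069 bits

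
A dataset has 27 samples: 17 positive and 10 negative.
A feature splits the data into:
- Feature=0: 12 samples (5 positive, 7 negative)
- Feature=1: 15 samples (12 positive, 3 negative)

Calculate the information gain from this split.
0.1144 bits

Information Gain = H(Y) - H(Y|Feature)

Before split:
P(positive) = 17/27 = 0.6296
H(Y) = 0.9510 bits

After split:
Feature=0: H = 0.9799 bits (weight = 12/27)
Feature=1: H = 0.7219 bits (weight = 15/27)
H(Y|Feature) = (12/27)×0.9799 + (15/27)×0.7219 = 0.8366 bits

Information Gain = 0.9510 - 0.8366 = 0.1144 bits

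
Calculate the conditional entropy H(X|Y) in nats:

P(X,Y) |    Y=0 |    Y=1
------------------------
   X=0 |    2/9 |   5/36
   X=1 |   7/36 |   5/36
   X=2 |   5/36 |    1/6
1.0869 nats

Using the chain rule: H(X|Y) = H(X,Y) - H(Y)

First, compute H(X,Y) = 1.7738 nats

Marginal P(Y) = (5/9, 4/9)
H(Y) = 0.6870 nats

H(X|Y) = H(X,Y) - H(Y) = 1.7738 - 0.6870 = 1.0869 nats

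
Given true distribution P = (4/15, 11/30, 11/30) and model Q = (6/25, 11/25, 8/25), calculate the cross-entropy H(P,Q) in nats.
1.0994 nats

Cross-entropy: H(P,Q) = -Σ p(x) log q(x)

Alternatively: H(P,Q) = H(P) + D_KL(P||Q)
H(P) = 1.0882 nats
D_KL(P||Q) = 0.0112 nats

H(P,Q) = 1.0882 + 0.0112 = 1.0994 nats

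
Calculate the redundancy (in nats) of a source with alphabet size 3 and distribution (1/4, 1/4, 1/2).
0.0589 nats

Redundancy measures how far a source is from maximum entropy:
R = H_max - H(X)

Maximum entropy for 3 symbols: H_max = log_e(3) = 1.0986 nats
Actual entropy: H(X) = 1.0397 nats
Redundancy: R = 1.0986 - 1.0397 = 0.0589 nats

This redundancy represents potential for compression: the source could be compressed by 0.0589 nats per symbol.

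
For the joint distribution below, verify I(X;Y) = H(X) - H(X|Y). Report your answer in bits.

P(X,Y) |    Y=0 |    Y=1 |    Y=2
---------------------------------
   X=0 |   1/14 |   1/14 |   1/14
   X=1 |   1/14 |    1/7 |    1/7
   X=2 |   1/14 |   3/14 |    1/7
I(X;Y) = 0.0221 bits

Mutual information has multiple equivalent forms:
- I(X;Y) = H(X) - H(X|Y)
- I(X;Y) = H(Y) - H(Y|X)
- I(X;Y) = H(X) + H(Y) - H(X,Y)

Computing all quantities:
H(X) = 1.5306, H(Y) = 1.5306, H(X,Y) = 3.0391
H(X|Y) = 1.5085, H(Y|X) = 1.5085

Verification:
H(X) - H(X|Y) = 1.5306 - 1.5085 = 0.0221
H(Y) - H(Y|X) = 1.5306 - 1.5085 = 0.0221
H(X) + H(Y) - H(X,Y) = 1.5306 + 1.5306 - 3.0391 = 0.0221

All forms give I(X;Y) = 0.0221 bits. ✓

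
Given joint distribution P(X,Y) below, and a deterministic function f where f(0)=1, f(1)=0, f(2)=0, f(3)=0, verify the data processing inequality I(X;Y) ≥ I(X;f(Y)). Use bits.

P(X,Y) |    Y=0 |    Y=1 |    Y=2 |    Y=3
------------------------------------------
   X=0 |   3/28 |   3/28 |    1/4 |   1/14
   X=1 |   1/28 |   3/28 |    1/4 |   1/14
I(X;Y) = 0.0233, I(X;f(Y)) = 0.0233, inequality holds: 0.0233 ≥ 0.0233

Data Processing Inequality: For any Markov chain X → Y → Z, we have I(X;Y) ≥ I(X;Z).

Here Z = f(Y) is a deterministic function of Y, forming X → Y → Z.

Original I(X;Y) = 0.0233 bits

After applying f:
P(X,Z) where Z=f(Y):
- P(X,Z=0) = P(X,Y=1) + P(X,Y=2) + P(X,Y=3)
- P(X,Z=1) = P(X,Y=0)

I(X;Z) = I(X;f(Y)) = 0.0233 bits

Verification: 0.0233 ≥ 0.0233 ✓

Information cannot be created by processing; the function f can only lose information about X.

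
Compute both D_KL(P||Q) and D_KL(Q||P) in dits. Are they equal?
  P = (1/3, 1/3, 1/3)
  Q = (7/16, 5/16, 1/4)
D_KL(P||Q) = 0.0116, D_KL(Q||P) = 0.0117

KL divergence is not symmetric: D_KL(P||Q) ≠ D_KL(Q||P) in general.

D_KL(P||Q) = 0.0116 dits
D_KL(Q||P) = 0.0117 dits

No, they are not equal!

This asymmetry is why KL divergence is not a true distance metric.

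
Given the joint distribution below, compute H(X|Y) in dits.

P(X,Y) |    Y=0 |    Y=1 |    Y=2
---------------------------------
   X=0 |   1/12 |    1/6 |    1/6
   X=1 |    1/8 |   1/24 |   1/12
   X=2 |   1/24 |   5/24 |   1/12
0.4310 dits

Using the chain rule: H(X|Y) = H(X,Y) - H(Y)

First, compute H(X,Y) = 0.8990 dits

Marginal P(Y) = (1/4, 5/12, 1/3)
H(Y) = 0.4680 dits

H(X|Y) = H(X,Y) - H(Y) = 0.8990 - 0.4680 = 0.4310 dits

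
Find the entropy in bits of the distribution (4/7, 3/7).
0.9852 bits

Shannon entropy is H(X) = -Σ p(x) log p(x).

For P = (4/7, 3/7):
H = -4/7 × log_2(4/7) -3/7 × log_2(3/7)
H = 0.9852 bits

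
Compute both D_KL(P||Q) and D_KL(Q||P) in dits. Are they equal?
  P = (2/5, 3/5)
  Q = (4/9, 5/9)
D_KL(P||Q) = 0.0018, D_KL(Q||P) = 0.0018

KL divergence is not symmetric: D_KL(P||Q) ≠ D_KL(Q||P) in general.

D_KL(P||Q) = 0.0018 dits
D_KL(Q||P) = 0.0018 dits

In this case they happen to be equal (to 4 decimal places).

This asymmetry is why KL divergence is not a true distance metric.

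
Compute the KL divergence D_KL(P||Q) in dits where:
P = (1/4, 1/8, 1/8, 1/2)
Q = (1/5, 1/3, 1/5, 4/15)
0.0820 dits

KL divergence: D_KL(P||Q) = Σ p(x) log(p(x)/q(x))

Computing term by term:
  x=0: 1/4 × log_10[(1/4)/(1/5)] = 1/4 × 0.0969 = 0.0242
  x=1: 1/8 × log_10[(1/8)/(1/3)] = 1/8 × -0.4260 = -0.0532
  x=2: 1/8 × log_10[(1/8)/(1/5)] = 1/8 × -0.2041 = -0.0255
  x=3: 1/2 × log_10[(1/2)/(4/15)] = 1/2 × 0.2730 = 0.1365

D_KL(P||Q) = 0.0820 dits

Note: KL divergence is always non-negative and equals 0 iff P = Q.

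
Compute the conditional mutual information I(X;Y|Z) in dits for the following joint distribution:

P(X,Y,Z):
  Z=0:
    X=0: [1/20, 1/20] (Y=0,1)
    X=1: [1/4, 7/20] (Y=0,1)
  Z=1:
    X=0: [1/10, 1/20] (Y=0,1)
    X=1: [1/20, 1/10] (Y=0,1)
0.0079 dits

Conditional mutual information: I(X;Y|Z) = H(X|Z) + H(Y|Z) - H(X,Y|Z)

H(Z) = 0.2653
H(X,Z) = 0.4803 → H(X|Z) = 0.2150
H(Y,Z) = 0.5632 → H(Y|Z) = 0.2979
H(X,Y,Z) = 0.7703 → H(X,Y|Z) = 0.5050

I(X;Y|Z) = 0.2150 + 0.2979 - 0.5050 = 0.0079 dits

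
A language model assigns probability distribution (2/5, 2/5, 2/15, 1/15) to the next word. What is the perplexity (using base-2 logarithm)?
3.2616

Perplexity is 2^H (or exp(H) for natural log).

First, H = -Σ p log p = 1.7056 bits
Perplexity = 2^1.7056 = 3.2616

Interpretation: The model's uncertainty is equivalent to choosing uniformly among 3.3 options.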